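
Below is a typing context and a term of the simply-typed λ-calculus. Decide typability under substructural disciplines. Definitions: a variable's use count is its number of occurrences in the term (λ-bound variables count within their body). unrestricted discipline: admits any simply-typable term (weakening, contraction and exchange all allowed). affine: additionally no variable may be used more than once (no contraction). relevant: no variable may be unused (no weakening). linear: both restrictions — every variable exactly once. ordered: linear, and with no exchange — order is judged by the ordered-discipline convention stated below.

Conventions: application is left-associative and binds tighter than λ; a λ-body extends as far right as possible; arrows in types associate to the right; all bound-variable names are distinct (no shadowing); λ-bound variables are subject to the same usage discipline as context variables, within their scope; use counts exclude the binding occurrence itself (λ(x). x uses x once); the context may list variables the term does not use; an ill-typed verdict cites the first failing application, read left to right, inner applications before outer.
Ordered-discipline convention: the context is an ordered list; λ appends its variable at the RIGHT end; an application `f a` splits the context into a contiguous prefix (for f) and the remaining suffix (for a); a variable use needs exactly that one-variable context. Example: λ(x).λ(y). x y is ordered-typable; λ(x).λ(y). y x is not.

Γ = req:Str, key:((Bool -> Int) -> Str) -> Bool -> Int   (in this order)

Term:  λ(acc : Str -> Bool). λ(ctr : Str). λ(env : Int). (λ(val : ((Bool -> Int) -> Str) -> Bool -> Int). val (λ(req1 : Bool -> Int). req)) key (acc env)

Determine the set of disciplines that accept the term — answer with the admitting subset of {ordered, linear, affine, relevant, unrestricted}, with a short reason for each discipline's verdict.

admitted by: none
counts: req: 1, key: 1, acc (bound): 1, ctr (bound): 0, env (bound): 1, val (bound): 1, req1 (bound): 0
uses in reading order: val, req, key, acc, env
typing: ill-typed: an application expects Str but receives Int
ordered ✗ (a type mismatch blocks all five)
linear ✗ (the type mismatch rejects it)
affine ✗ (not simply typable)
relevant ✗ (fails simple typing)
unrestricted ✗ (a type mismatch blocks all five)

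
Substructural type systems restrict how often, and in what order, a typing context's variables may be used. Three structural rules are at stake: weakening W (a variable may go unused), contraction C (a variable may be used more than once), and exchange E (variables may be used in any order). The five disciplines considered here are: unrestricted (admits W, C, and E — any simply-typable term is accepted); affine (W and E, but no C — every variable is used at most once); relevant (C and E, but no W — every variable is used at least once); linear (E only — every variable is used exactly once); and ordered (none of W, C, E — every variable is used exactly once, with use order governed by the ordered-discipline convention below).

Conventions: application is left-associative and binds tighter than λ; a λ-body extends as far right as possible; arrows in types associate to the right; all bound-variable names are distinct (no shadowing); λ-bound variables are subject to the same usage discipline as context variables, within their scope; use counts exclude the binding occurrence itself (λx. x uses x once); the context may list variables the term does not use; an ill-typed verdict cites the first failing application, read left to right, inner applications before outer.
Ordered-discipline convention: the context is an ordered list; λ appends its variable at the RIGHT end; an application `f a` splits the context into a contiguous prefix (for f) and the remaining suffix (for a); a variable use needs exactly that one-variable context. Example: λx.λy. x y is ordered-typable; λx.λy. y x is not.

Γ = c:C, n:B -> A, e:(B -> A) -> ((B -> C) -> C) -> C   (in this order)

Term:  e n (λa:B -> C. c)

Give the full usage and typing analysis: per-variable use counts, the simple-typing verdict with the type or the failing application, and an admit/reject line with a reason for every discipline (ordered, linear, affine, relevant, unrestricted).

variable uses: c: 1×, n: 1×, e: 1×, a (bound): 0×
use order (left to right): e, n, c
typing: well-typed at C
ordered: ✗ — a left unused
linear: ✗ — a left unused
affine: ✓ — c, n, e, a: no repeats, contraction unneeded
relevant: ✗ — a left unused
unrestricted: ✓ — type-checks (C) and nothing is barred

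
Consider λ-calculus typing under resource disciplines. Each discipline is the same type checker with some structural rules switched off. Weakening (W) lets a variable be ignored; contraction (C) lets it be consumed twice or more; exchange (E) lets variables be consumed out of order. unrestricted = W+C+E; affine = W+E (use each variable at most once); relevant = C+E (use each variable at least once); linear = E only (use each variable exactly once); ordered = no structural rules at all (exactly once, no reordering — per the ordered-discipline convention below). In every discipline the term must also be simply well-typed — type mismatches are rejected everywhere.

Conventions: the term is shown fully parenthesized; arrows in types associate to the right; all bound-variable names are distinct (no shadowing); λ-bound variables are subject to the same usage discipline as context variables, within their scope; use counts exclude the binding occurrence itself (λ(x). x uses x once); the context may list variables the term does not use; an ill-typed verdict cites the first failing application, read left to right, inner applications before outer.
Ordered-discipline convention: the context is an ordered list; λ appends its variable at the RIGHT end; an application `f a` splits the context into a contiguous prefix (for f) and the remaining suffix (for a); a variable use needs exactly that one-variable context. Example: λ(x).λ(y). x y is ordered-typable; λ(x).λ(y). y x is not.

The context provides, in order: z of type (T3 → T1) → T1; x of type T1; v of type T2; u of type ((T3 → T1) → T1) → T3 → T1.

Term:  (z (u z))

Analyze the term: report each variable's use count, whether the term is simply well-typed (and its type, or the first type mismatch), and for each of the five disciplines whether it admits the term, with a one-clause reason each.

counts: z: 2; x: 0; v: 0; u: 1
uses in reading order: z, u, z
typing: well-typed — term : T1
ordered ✗ (needs contraction — z ×2; x, v never used (weakening))
linear ✗ (needs contraction — z ×2; x, v never used (weakening))
affine ✗ (needs contraction — z ×2)
relevant ✗ (x, v never used (weakening))
unrestricted ✓ (typability at T1 is all that's needed)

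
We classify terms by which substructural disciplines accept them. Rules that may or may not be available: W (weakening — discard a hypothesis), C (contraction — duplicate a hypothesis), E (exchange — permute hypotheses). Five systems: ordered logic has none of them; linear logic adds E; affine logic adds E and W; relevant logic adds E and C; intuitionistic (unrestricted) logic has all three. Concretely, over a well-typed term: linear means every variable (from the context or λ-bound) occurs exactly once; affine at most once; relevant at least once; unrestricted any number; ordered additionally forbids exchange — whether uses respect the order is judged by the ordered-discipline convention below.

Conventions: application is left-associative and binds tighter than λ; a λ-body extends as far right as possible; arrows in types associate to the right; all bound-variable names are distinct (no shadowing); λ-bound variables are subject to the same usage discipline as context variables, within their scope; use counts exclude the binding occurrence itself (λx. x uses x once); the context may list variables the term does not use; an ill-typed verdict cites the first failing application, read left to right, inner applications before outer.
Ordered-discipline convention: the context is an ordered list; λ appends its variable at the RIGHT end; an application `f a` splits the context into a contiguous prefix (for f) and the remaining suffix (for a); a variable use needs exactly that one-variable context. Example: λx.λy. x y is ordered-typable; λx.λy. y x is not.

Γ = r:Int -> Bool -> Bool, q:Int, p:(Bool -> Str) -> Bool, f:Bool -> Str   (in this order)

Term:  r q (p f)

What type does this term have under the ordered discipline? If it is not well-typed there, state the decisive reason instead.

term : Bool
usage: r=1; q=1; p=1; f=1
use order (left to right): r, q, p, f
typing: the term checks, with type Bool
summary: ordered ✓ · linear ✓ · affine ✓ · relevant ✓ · unrestricted ✓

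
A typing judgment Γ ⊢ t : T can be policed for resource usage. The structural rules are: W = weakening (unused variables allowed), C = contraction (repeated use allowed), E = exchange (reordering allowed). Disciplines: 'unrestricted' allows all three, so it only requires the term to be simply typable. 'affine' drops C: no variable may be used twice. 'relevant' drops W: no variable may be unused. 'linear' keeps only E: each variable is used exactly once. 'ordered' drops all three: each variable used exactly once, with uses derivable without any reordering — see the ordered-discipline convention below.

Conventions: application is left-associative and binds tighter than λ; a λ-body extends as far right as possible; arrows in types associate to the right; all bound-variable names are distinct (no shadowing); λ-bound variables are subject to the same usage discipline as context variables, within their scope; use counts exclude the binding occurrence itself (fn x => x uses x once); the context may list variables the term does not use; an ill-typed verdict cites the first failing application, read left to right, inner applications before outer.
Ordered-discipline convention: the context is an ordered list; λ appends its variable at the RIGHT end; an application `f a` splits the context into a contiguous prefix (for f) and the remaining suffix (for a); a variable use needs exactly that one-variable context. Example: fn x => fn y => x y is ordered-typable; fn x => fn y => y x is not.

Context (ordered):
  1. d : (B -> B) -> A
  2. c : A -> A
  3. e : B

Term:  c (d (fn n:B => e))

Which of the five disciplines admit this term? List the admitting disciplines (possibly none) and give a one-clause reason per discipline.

admitting disciplines: affine, unrestricted
variable uses: d: 1×; c: 1×; e: 1×; n (λ-bound): 0×
use order (left to right): c, d, e
typing: ✓ — A
ordered: ✗ — needs weakening: n unused
linear: ✗ — needs weakening: n unused
affine: ✓ — at most one use each (d, c, e, n)
relevant: ✗ — needs weakening: n unused
unrestricted: ✓ — typability at A is all that's needed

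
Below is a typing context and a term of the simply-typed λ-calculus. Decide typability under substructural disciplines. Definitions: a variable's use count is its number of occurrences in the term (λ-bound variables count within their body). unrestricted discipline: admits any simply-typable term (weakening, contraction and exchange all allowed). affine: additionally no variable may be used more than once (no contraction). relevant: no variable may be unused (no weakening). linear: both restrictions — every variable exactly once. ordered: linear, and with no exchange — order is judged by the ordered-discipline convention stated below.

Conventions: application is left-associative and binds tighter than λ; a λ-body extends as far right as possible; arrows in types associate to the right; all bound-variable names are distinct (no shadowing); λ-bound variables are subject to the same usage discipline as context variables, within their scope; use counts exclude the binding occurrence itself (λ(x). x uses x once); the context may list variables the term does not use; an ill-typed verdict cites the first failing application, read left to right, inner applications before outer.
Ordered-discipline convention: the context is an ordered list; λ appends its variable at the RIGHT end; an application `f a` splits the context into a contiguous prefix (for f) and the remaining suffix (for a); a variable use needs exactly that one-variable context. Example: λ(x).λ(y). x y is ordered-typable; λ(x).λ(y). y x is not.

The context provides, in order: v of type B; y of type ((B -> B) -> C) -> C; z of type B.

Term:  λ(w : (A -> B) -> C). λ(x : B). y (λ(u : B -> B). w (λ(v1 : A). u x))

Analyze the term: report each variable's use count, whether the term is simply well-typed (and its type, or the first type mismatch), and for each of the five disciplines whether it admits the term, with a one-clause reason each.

usage: v=0, y=1, z=0, w [bound]=1, x [bound]=1, u [bound]=1, v1 [bound]=0
left-to-right use order: y, w, u, x
typing: well-typed — term : ((A -> B) -> C) -> B -> C
ordered: ✗, needs weakening: v, z, v1 unused
linear: ✗, needs weakening: v, z, v1 unused
affine: ✓, v, y, z, w, x, u, v1: no repeats, contraction unneeded
relevant: ✗, needs weakening: v, z, v1 unused
unrestricted: ✓, typability at ((A -> B) -> C) -> B -> C is all that's needed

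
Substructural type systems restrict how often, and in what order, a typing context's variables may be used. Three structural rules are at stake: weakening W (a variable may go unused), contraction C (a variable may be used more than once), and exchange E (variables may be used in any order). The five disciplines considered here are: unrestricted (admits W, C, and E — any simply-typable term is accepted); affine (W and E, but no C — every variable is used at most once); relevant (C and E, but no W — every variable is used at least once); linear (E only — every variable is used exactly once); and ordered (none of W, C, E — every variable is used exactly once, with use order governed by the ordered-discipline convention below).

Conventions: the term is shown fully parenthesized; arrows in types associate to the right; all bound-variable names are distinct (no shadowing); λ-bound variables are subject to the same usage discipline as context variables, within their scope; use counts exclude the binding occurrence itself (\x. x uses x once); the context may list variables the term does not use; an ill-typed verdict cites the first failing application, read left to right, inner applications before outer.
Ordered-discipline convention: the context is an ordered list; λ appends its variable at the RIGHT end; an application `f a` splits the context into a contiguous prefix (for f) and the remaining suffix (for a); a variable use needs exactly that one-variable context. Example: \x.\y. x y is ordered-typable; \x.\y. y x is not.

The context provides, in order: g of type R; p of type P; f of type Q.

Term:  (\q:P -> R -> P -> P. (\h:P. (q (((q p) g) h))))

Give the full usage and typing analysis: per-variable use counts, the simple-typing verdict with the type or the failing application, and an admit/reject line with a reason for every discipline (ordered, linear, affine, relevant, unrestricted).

use counts: g ×1, p ×1, f ×0, q [bound] ×2, h [bound] ×1
use order (left to right): q, q, p, g, h
typing: well-typed at (P -> R -> P -> P) -> P -> R -> P -> P
ordered ✗ (needs contraction — q ×2; f left unused)
linear ✗ (needs contraction — q ×2; f left unused)
affine ✗ (needs contraction — q ×2)
relevant ✗ (f left unused)
unrestricted ✓ (simply typable at (P -> R -> P -> P) -> P -> R -> P -> P; W, C, E all held)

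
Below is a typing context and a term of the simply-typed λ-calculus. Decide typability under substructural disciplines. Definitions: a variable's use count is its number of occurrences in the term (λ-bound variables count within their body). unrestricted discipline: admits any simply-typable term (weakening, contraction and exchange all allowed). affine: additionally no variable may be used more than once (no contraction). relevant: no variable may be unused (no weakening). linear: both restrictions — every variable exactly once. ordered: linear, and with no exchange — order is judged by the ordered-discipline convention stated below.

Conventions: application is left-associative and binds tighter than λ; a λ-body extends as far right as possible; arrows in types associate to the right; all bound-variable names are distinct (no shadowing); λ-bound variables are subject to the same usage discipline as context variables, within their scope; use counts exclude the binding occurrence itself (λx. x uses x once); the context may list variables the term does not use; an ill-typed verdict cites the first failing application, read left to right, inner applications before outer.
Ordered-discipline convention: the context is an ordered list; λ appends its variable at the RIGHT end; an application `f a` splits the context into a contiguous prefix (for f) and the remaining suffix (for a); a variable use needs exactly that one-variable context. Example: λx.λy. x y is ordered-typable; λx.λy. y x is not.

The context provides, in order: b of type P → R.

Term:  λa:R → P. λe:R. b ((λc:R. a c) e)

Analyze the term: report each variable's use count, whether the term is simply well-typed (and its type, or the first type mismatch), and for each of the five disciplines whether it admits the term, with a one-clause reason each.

counts: b=1; a (λ-bound)=1; e (λ-bound)=1; c (λ-bound)=1
uses in reading order: b, a, c, e
typing: the term checks, with type (R → P) → R → R
ordered: ✓, b, a, e, c: once each, no exchange needed
linear: ✓, each of b, a, e, c used exactly once
affine: ✓, b, a, e, c: no repeats, contraction unneeded
relevant: ✓, b, a, e, c: all used, weakening unneeded
unrestricted: ✓, well-typed at (R → P) → R → R; no restrictions here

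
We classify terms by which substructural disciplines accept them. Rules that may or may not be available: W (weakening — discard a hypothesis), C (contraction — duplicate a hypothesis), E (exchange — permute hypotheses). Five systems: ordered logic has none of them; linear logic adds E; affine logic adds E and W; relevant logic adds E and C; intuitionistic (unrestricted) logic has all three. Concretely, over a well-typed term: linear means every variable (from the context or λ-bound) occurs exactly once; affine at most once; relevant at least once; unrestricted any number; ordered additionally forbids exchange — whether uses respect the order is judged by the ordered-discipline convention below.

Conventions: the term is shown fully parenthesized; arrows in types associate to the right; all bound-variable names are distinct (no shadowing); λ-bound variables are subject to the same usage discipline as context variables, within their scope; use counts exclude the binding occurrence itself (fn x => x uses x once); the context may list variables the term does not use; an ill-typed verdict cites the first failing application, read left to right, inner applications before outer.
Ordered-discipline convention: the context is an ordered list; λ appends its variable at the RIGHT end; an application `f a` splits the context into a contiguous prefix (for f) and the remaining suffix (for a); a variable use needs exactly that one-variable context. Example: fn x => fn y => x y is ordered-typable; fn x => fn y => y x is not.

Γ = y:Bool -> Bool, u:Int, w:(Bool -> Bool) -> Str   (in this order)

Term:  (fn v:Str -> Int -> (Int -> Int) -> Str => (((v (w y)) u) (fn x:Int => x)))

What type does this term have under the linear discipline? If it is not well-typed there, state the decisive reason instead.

term : (Str -> Int -> (Int -> Int) -> Str) -> Str
counts: y=1, u=1, w=1, v (λ-bound)=1, x (λ-bound)=1
order of uses: v, w, y, u, x
typing: well-typed — term : (Str -> Int -> (Int -> Int) -> Str) -> Str
across the five disciplines: ordered ✗, linear ✓, affine ✓, relevant ✓, unrestricted ✓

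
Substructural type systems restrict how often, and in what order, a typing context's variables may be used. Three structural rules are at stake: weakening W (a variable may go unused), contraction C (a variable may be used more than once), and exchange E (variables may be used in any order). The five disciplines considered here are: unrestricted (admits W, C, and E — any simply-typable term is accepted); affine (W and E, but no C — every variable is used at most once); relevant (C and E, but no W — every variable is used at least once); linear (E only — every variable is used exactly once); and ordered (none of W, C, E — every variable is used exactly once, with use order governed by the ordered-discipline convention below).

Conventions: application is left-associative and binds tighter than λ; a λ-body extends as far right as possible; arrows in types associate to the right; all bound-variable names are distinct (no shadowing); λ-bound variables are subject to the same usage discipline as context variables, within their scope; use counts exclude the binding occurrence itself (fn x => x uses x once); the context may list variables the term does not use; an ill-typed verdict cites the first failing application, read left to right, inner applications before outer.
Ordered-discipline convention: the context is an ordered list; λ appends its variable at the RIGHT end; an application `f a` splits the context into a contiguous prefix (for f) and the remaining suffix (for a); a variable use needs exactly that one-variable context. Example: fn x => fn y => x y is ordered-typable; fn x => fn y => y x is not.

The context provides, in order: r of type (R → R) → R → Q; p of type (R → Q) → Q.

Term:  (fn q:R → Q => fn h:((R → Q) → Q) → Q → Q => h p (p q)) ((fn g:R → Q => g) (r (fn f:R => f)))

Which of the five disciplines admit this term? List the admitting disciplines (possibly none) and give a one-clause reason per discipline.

admitting disciplines: relevant, unrestricted
variable uses: r: 1×, p: 2×, q [bound]: 1×, h [bound]: 1×, g [bound]: 1×, f [bound]: 1×
left-to-right use order: h, p, p, q, g, r, f
typing: well-typed at (((R → Q) → Q) → Q → Q) → Q
ordered: ✗ — repeated use of p ×2
linear: ✗ — repeated use of p ×2
affine: ✗ — repeated use of p ×2
relevant: ✓ — at least one use each (r, p, q, h, g, f)
unrestricted: ✓ — type-checks ((((R → Q) → Q) → Q → Q) → Q) and nothing is barred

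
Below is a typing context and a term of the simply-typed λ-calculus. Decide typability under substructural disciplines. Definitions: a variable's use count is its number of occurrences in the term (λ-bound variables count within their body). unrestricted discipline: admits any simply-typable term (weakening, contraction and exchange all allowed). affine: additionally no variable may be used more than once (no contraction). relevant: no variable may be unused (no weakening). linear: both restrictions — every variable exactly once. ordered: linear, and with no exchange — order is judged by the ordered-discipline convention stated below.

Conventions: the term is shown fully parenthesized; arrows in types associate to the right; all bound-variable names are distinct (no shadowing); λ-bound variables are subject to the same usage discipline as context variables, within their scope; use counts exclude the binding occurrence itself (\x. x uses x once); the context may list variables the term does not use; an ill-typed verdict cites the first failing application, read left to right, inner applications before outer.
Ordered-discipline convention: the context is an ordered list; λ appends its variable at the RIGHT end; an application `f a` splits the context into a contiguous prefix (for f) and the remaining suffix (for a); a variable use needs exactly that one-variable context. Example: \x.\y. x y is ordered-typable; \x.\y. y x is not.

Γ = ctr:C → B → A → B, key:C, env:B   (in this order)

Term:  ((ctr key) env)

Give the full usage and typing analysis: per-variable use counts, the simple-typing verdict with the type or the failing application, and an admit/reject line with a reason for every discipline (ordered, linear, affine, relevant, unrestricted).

use counts: ctr=1, key=1, env=1
use order (left to right): ctr, key, env
typing: ✓ — A → B
ordered: ✓, ctr, key, env once each; derivable with no W/C/E
linear: ✓, each of ctr, key, env used exactly once
affine: ✓, no duplicate uses among ctr, key, env
relevant: ✓, none of ctr, key, env goes unused
unrestricted: ✓, typability at A → B is all that's needed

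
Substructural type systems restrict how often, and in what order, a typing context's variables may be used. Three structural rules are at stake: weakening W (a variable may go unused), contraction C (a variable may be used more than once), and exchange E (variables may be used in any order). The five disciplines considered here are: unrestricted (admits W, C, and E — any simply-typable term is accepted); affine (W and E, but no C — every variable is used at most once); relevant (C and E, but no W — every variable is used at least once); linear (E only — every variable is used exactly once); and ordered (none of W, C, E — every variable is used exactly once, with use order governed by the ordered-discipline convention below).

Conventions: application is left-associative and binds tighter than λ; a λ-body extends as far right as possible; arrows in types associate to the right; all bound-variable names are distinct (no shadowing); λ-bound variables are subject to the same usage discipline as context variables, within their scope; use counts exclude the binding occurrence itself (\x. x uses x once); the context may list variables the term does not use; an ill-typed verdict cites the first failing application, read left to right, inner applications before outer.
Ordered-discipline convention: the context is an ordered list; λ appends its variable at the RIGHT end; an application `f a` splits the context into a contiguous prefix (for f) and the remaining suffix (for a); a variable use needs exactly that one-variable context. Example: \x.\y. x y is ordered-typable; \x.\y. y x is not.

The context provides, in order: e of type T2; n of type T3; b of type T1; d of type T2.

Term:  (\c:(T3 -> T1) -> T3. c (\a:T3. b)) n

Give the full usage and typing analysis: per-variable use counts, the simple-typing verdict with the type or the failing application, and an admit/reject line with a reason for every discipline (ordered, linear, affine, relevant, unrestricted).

variable uses: e: 0×; n: 1×; b: 1×; d: 0×; c [bound]: 1×; a [bound]: 0×
use order (left to right): c, b, n
typing: ill-typed: an argument T3 mismatches the expected (T3 -> T1) -> T3
ordered: ✗, the type mismatch rejects it
linear: ✗, not simply typable
affine: ✗, fails simple typing
relevant: ✗, a type mismatch blocks all five
unrestricted: ✗, the type mismatch rejects it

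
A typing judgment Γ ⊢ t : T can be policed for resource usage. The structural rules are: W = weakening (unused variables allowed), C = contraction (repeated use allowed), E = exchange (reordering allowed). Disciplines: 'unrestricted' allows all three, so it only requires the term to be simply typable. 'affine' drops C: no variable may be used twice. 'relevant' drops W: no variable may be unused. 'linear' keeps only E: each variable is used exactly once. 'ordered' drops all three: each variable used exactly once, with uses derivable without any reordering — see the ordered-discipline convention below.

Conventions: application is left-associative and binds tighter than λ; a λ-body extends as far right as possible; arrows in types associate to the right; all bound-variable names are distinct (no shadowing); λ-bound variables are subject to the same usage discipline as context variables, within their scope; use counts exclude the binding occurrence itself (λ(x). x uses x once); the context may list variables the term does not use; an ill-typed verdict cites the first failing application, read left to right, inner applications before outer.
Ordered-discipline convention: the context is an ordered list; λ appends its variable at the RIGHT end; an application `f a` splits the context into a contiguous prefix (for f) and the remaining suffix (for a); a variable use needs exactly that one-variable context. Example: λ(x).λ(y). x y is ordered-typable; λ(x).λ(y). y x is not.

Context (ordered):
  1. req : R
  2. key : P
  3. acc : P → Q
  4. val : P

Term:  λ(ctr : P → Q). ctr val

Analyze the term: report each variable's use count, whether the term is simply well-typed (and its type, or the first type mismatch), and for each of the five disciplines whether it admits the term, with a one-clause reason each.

counts: req ×0, key ×0, acc ×0, val ×1, ctr (λ-bound) ×1
left-to-right use order: ctr, val
typing: the term checks, with type (P → Q) → Q
ordered: ✗, unused: req, key, acc — weakening required
linear: ✗, unused: req, key, acc — weakening required
affine: ✓, at most one use each (req, key, acc, val, ctr)
relevant: ✗, unused: req, key, acc — weakening required
unrestricted: ✓, type-checks ((P → Q) → Q) and nothing is barred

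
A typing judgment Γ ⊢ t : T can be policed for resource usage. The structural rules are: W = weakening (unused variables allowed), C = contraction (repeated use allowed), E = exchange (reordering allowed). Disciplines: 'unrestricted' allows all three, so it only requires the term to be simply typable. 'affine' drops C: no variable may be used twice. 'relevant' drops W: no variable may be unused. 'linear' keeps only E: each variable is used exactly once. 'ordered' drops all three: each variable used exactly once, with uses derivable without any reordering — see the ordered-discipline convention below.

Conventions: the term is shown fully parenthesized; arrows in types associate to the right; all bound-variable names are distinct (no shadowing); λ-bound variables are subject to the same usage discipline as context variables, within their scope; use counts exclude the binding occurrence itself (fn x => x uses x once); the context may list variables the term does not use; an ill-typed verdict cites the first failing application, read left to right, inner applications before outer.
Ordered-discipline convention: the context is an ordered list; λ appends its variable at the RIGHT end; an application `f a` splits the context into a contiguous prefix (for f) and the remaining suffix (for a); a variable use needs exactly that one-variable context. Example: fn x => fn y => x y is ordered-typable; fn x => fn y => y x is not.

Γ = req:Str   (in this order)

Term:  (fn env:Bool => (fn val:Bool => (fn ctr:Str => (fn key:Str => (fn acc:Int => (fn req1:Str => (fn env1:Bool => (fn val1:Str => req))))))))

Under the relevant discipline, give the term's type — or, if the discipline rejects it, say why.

not well-typed under relevant — unused: env, val, ctr, key, acc, req1, env1, val1 — weakening required
variable uses: req: 1; env [bound]: 0; val [bound]: 0; ctr [bound]: 0; key [bound]: 0; acc [bound]: 0; req1 [bound]: 0; env1 [bound]: 0; val1 [bound]: 0
uses in reading order: req
typing: ✓ — Bool → Bool → Str → Str → Int → Str → Bool → Str → Str
across the five disciplines: ordered ✗, linear ✗, affine ✓, relevant ✗, unrestricted ✓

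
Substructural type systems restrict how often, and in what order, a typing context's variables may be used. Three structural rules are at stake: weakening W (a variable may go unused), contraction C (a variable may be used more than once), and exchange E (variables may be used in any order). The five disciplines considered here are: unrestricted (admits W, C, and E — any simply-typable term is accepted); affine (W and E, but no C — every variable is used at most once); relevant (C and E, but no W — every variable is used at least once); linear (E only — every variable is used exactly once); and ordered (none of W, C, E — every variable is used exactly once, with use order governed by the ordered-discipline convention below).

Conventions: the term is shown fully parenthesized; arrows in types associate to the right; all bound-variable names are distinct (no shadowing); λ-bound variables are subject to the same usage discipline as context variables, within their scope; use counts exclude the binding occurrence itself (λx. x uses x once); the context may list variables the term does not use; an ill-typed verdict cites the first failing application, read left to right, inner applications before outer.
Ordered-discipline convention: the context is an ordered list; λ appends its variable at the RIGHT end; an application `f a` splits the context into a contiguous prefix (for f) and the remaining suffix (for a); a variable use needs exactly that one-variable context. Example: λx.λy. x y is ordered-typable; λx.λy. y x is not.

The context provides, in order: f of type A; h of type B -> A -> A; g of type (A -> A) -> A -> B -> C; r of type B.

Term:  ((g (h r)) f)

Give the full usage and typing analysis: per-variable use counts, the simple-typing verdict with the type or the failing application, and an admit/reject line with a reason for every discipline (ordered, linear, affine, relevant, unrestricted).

usage: f=1, h=1, g=1, r=1
use order (left to right): g, h, r, f
typing: the term checks, with type B -> C
ordered: ✗ — use order g, h, r, f needs exchange
linear: ✓ — f, h, g, r: one use apiece
affine: ✓ — no duplicate uses among f, h, g, r
relevant: ✓ — at least one use each (f, h, g, r)
unrestricted: ✓ — simply typable at B -> C; W, C, E all held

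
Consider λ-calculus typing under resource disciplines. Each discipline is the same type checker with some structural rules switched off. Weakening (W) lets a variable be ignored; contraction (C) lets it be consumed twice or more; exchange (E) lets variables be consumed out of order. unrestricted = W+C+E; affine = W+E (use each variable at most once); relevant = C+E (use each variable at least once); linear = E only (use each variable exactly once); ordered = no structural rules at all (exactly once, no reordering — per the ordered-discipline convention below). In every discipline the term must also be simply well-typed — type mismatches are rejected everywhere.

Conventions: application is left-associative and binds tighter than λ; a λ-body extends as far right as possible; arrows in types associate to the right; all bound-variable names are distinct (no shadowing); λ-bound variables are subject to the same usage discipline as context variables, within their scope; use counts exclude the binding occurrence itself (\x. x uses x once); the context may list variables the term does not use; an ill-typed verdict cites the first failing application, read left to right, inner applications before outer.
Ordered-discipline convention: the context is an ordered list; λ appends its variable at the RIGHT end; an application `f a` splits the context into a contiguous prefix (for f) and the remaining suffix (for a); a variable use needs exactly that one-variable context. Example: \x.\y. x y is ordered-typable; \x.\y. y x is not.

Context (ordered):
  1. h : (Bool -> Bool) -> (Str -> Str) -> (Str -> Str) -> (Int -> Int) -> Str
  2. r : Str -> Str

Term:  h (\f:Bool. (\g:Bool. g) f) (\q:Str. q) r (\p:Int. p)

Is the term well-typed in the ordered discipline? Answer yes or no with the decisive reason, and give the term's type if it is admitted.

yes — h, r, f, g, q, p once each; derivable with no W/C/E; term : Str
variable uses: h=1, r=1, f (λ-bound)=1, g (λ-bound)=1, q (λ-bound)=1, p (λ-bound)=1
left-to-right use order: h, g, f, q, r, p
typing: well-typed at Str
summary: ordered ✓; linear ✓; affine ✓; relevant ✓; unrestricted ✓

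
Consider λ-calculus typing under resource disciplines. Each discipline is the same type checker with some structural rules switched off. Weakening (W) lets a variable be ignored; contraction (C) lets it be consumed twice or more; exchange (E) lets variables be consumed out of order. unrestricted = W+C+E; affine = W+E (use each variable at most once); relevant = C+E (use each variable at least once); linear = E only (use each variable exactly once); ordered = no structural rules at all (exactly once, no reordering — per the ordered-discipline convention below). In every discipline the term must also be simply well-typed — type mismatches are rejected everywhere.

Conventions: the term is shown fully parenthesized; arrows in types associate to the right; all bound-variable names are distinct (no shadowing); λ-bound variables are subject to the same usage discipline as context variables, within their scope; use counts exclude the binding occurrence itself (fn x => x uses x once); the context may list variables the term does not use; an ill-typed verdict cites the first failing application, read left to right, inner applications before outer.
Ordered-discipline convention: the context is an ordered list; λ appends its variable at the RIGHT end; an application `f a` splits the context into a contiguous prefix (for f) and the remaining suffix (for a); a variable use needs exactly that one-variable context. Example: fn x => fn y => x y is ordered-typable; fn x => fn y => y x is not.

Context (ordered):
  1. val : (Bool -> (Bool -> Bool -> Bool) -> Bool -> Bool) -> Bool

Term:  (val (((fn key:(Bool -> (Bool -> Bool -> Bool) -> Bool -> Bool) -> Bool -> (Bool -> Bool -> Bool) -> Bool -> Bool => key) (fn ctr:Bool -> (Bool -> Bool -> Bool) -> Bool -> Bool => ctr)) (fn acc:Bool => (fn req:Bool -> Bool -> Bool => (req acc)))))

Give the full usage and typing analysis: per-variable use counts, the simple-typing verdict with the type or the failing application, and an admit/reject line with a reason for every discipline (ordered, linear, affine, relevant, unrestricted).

usage: val ×1, key (bound) ×1, ctr (bound) ×1, acc (bound) ×1, req (bound) ×1
left-to-right use order: val, key, ctr, req, acc
typing: well-typed — term : Bool
ordered: ✗, no contiguous prefix/suffix split fits val, key, ctr, req, acc
linear: ✓, single use per variable (val, key, ctr, acc, req)
affine: ✓, at most one use each (val, key, ctr, acc, req)
relevant: ✓, val, key, ctr, acc, req: all used, weakening unneeded
unrestricted: ✓, simply typable at Bool; W, C, E all held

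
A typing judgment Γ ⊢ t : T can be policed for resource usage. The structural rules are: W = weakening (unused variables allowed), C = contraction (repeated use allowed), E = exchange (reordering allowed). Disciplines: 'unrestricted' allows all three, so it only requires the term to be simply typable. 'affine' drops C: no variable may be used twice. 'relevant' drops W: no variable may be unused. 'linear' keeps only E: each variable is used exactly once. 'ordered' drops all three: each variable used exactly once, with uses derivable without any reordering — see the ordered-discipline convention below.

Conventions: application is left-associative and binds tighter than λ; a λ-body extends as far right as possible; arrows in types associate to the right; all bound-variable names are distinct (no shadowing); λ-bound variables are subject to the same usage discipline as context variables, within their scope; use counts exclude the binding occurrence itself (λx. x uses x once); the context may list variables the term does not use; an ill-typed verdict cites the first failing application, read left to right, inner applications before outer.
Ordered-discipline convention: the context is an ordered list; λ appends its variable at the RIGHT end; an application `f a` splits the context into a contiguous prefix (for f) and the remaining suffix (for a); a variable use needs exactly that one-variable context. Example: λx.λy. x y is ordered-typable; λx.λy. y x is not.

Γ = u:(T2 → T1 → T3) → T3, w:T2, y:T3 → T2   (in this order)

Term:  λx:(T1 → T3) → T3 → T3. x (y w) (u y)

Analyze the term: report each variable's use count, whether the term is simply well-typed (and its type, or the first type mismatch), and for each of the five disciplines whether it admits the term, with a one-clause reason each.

use counts: u=1, w=1, y=2, x (bound)=1
use order (left to right): x, y, w, u, y
typing: ill-typed: an application expects T3 but receives T2
ordered: ✗, the type mismatch rejects it
linear: ✗, not simply typable
affine: ✗, fails simple typing
relevant: ✗, a type mismatch blocks all five
unrestricted: ✗, the type mismatch rejects it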